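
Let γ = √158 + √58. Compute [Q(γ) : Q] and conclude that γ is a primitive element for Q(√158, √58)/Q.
[Q(γ) : Q] = 4 (equivalently, Q(γ) = Q(√158, √58))

Obviously Q(γ) ⊆ Q(√158, √58), and [Q(√158, √58):Q] = 4 (since 158, 58 are distinct squarefree integers > 1 with 9164 not a perfect square). To show equality we compute the minimal polynomial of γ. From γ = √158 + √58: γ^2 = 158 + 2√(9164) + 58 = 216 + 2√(9164), so γ^2 - 216 = 2√(9164); squaring, (γ^2 - 216)^2 = 4·9164, i.e. γ^4 - 432γ^2 + 46656 - 36656 = 0, i.e. γ^4 - 432γ^2 + 10000 = 0. So γ is a root of x^4 - 432x^2 + 10000. This polynomial is irreducible over Q: it has no rational root (each ±√158 ± √58 is irrational), and any factorization into two quadratics over Q would force √(9164) ∈ Q (pairing opposite roots) or √158, √58 ∈ Q (other pairings), all impossible. Hence [Q(γ):Q] = 4 = [Q(√158, √58):Q], so Q(γ) = Q(√158, √58).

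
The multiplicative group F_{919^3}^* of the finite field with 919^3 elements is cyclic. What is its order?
|F_{919^3}^*| = 776151558

F_{919^3} has 919^3 = 776151559 elements; its multiplicative group consists of all nonzero elements, so |F_{919^3}^*| = 776151559 - 1 = 776151558. (It is cyclic since any finite subgroup of the multiplicative group of a field is cyclic.)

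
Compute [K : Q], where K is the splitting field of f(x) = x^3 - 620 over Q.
[K : Q] = 6

The roots of x^3 - 620 are ∛620, ω∛620, ω^2∛620 where ω = e^(2πi/3) is a primitive cube root of unity, so K = Q(∛620, ω). Now [Q(∛620):Q] = 3 (since 620 is not a perfect cube, x^3 - 620 is irreducible) and [Q(ω):Q] = 2. Both 2 and 3 divide [K:Q], and [K:Q] ≤ 3·2 = 6, so [K:Q] = 6. (Equivalently: Q(∛620) ⊂ R but ω ∉ R, so [K : Q(∛620)] = 2.)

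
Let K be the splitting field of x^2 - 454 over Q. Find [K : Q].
[K : Q] = 2

f(x) = x^2 - 454 factors as (x - √454)(x + √454). The splitting field is K = Q(√454). Since 454 is squarefree and > 1, it is not a perfect square, so x^2 - 454 is irreducible over Q and [Q(√454) : Q] = 2. Hence [K : Q] = 2.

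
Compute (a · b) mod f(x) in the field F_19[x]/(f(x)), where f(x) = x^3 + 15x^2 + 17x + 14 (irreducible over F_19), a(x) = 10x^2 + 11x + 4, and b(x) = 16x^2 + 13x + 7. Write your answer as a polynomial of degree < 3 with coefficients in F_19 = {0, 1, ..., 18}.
a · b ≡ 11x^2 + 9x + 8 (mod f(x))

Multiply in F_19[x]: a(x)·b(x) = (10x^2 + 11x + 4)·(16x^2 + 13x + 7) = 8x^4 + 2x^3 + 11x^2 + 15x + 9. This has degree ≥ 3, so divide by f(x) over F_19: 8x^4 + 2x^3 + 11x^2 + 15x + 9 = (8x + 15)·(x^3 + 15x^2 + 17x + 14) + (11x^2 + 9x + 8). Hence a·b ≡ 11x^2 + 9x + 8 (mod f). (F_19[x]/(f) is a field with 19^3 = 6859 elements since f is irreducible of degree 3.)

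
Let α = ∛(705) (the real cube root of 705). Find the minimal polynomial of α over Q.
m_α(x) = x^3 - 705

α satisfies α^3 = 705, so x^3 - 705 annihilates α. By the rational root test, a rational root p/q (in lowest terms) of x^3 - 705 would satisfy p^3 = 705 q^3, forcing q = 1 and p^3 = 705; but 705 is not a perfect cube, contradiction. A monic cubic over Q with no rational root is irreducible (any nontrivial factorization would include a linear factor). Hence x^3 - 705 is the minimal polynomial of α, and in particular [Q(α):Q] = 3.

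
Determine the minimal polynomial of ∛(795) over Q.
m_α(x) = x^3 - 795

α satisfies α^3 = 795, so x^3 - 795 annihilates α. By the rational root test, a rational root p/q (in lowest terms) of x^3 - 795 would satisfy p^3 = 795 q^3, forcing q = 1 and p^3 = 795; but 795 is not a perfect cube, contradiction. A monic cubic over Q with no rational root is irreducible (any nontrivial factorization would include a linear factor). Hence x^3 - 795 is the minimal polynomial of α, and in particular [Q(α):Q] = 3.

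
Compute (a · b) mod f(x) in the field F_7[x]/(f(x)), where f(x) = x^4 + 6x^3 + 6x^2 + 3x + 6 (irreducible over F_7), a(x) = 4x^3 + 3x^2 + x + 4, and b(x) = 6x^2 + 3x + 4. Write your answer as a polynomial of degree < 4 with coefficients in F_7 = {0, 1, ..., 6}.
a · b ≡ 4x^3 + 4x (mod f(x))

Multiply in F_7[x]: a(x)·b(x) = (4x^3 + 3x^2 + x + 4)·(6x^2 + 3x + 4) = 3x^5 + 2x^4 + 3x^3 + 4x^2 + 2x + 2. This has degree ≥ 4, so divide by f(x) over F_7: 3x^5 + 2x^4 + 3x^3 + 4x^2 + 2x + 2 = (3x + 5)·(x^4 + 6x^3 + 6x^2 + 3x + 6) + (4x^3 + 4x). Hence a·b ≡ 4x^3 + 4x (mod f). (F_7[x]/(f) is a field with 7^4 = 2401 elements since f is irreducible of degree 4.)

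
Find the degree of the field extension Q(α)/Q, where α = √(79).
[Q(α):Q] = 2

[Q(α):Q] equals the degree of the minimal polynomial of α. Here α^2 = 79 and x^2 - 79 is irreducible (d = 79 is squarefree, ≠ 1, hence not a square), so deg(m_α) = 2. Thus [Q(α):Q] = 2.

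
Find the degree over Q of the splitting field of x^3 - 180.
[K : Q] = 6

The roots of x^3 - 180 are ∛180, ω∛180, ω^2∛180 where ω = e^(2πi/3) is a primitive cube root of unity, so K = Q(∛180, ω). Now [Q(∛180):Q] = 3 (since 180 is not a perfect cube, x^3 - 180 is irreducible) and [Q(ω):Q] = 2. Both 2 and 3 divide [K:Q], and [K:Q] ≤ 3·2 = 6, so [K:Q] = 6. (Equivalently: Q(∛180) ⊂ R but ω ∉ R, so [K : Q(∛180)] = 2.)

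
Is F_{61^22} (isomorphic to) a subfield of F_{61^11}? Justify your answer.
No: F_{61^22} is not a subfield of F_{61^11}

F_{p^m} embeds in F_{p^n} iff m | n. Here 22 ∤ 11 (since 11 = 0·22 + 11 with remainder 11 ≠ 0), so F_{61^22} is not a subfield of F_{61^11}. Equivalently: if it were, the tower law would give 22 = [F_{61^22}:F_61] dividing [F_{61^11}:F_61] = 11, contradiction.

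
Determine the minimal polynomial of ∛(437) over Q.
m_α(x) = x^3 - 437

α satisfies α^3 = 437, so x^3 - 437 annihilates α. By the rational root test, a rational root p/q (in lowest terms) of x^3 - 437 would satisfy p^3 = 437 q^3, forcing q = 1 and p^3 = 437; but 437 is not a perfect cube, contradiction. A monic cubic over Q with no rational root is irreducible (any nontrivial factorization would include a linear factor). Hence x^3 - 437 is the minimal polynomial of α, and in particular [Q(α):Q] = 3.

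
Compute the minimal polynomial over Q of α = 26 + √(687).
m_α(x) = x^2 - 52x - 11

From α - 26 = √(687), squaring gives (α - 26)^2 = 687, i.e. α^2 - 52α + 676 = 687, so α^2 - 52α - 11 = 0. The discriminant of x^2 - 52x - 11 is (-52)^2 - 4·(-11) = 2704 + 44 = 2748, and 4·(687) is not a perfect square in Q since 687 is squarefree and ≠ 1. Hence x^2 - 52x - 11 is irreducible over Q and is the minimal polynomial of α.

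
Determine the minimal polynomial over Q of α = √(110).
m_α(x) = x^2 - 110

α satisfies α^2 - 110 = 0, so x^2 - 110 annihilates α. Since d = 110 is squarefree and ≠ 1, it is not a perfect square in Q, so x^2 - 110 has no rational root and is therefore irreducible over Q (a degree-2 polynomial over a field is irreducible iff it has no root). Hence m_α(x) = x^2 - 110.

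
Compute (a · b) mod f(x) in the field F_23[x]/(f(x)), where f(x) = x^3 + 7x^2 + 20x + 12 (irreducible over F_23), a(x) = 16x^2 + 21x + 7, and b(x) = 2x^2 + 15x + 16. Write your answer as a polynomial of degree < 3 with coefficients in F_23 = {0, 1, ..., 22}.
a · b ≡ 22x^2 + x + 14 (mod f(x))

Multiply in F_23[x]: a(x)·b(x) = (16x^2 + 21x + 7)·(2x^2 + 15x + 16) = 9x^4 + 6x^3 + 10x^2 + 4x + 20. This has degree ≥ 3, so divide by f(x) over F_23: 9x^4 + 6x^3 + 10x^2 + 4x + 20 = (9x + 12)·(x^3 + 7x^2 + 20x + 12) + (22x^2 + x + 14). Hence a·b ≡ 22x^2 + x + 14 (mod f). (F_23[x]/(f) is a field with 23^3 = 12167 elements since f is irreducible of degree 3.)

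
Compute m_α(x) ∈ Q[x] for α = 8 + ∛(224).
m_α(x) = x^3 - 24x^2 + 192x - 736

Set β = α - 8 = ∛(224), so β^3 = 224. Then (α - 8)^3 - 224 = 0, i.e. α is a root of g(x) = (x - 8)^3 - 224 = x^3 - 24x^2 + 192x - 736. Since g(x) = h(x - 8) where h(x) = x^3 - 224, and h is irreducible over Q (because 224 is not a perfect cube, so h has no rational root, and a monic cubic with no rational root is irreducible), g is also irreducible (irreducibility is preserved under the substitution x → x - 8). Hence m_α(x) = x^3 - 24x^2 + 192x - 736.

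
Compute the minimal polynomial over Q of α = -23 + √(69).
m_α(x) = x^2 + 46x + 460

From α + 23 = √(69), squaring gives (α + 23)^2 = 69, i.e. α^2 + 46α + 529 = 69, so α^2 + 46α + 460 = 0. The discriminant of x^2 + 46x + 460 is (46)^2 - 4·(460) = 2116 - 1840 = 276, and 4·(69) is not a perfect square in Q since 69 is squarefree and ≠ 1. Hence x^2 + 46x + 460 is irreducible over Q and is the minimal polynomial of α.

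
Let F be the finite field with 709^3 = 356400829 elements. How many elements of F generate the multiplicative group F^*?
There are φ(356400828) = 100098720 primitive elements

F_q^* is cyclic of order q - 1 = 356400828. A cyclic group of order m has exactly φ(m) generators. Here m = 356400828 = 2^2 · 3^2 · 7 · 59 · 23971, so the number of primitive elements is φ(356400828) = 100098720.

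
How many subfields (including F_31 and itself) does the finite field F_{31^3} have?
F_{31^3} has 2 subfields

The subfields of F_{p^n} are exactly the fields F_{p^d} for d | n (each is the fixed field of the unique index-d subgroup of Gal(F_{p^n}/F_p) ≅ Z/nZ). The divisors of n = 3 are {1, 3}, giving 2 subfields: F_{31^1}, F_{31^3}.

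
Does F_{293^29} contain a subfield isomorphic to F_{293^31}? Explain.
No: F_{293^31} is not a subfield of F_{293^29}

F_{p^m} embeds in F_{p^n} iff m | n. Here 31 ∤ 29 (since 29 = 0·31 + 29 with remainder 29 ≠ 0), so F_{293^31} is not a subfield of F_{293^29}. Equivalently: if it were, the tower law would give 31 = [F_{293^31}:F_293] dividing [F_{293^29}:F_293] = 29, contradiction.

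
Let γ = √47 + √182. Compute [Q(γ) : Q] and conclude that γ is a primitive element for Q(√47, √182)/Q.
[Q(γ) : Q] = 4 (equivalently, Q(γ) = Q(√47, √182))

Obviously Q(γ) ⊆ Q(√47, √182), and [Q(√47, √182):Q] = 4 (since 47, 182 are distinct squarefree integers > 1 with 8554 not a perfect square). To show equality we compute the minimal polynomial of γ. From γ = √47 + √182: γ^2 = 47 + 2√(8554) + 182 = 229 + 2√(8554), so γ^2 - 229 = 2√(8554); squaring, (γ^2 - 229)^2 = 4·8554, i.e. γ^4 - 458γ^2 + 52441 - 34216 = 0, i.e. γ^4 - 458γ^2 + 18225 = 0. So γ is a root of x^4 - 458x^2 + 18225. This polynomial is irreducible over Q: it has no rational root (each ±√47 ± √182 is irrational), and any factorization into two quadratics over Q would force √(8554) ∈ Q (pairing opposite roots) or √47, √182 ∈ Q (other pairings), all impossible. Hence [Q(γ):Q] = 4 = [Q(√47, √182):Q], so Q(γ) = Q(√47, √182).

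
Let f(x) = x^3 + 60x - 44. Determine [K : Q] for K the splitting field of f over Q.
[K : Q] = 6

By the rational root test, any rational root of the monic integer polynomial f(x) = x^3 + 60x - 44 must be an integer dividing the constant term -44, i.e. one of ±{1, 2, 4, 11, 22, 44}. Evaluating: f(1) = 17, f(-1) = -105, f(2) = 84, f(-2) = -172, f(4) = 260, f(-4) = -348, f(11) = 1947, f(-11) = -2035, f(22) = 11924, f(-22) = -12012, f(44) = 87780, f(-44) = -87868; none is 0, so f has no rational root and is therefore irreducible over Q (a cubic with no linear factor over a field is irreducible). For an irreducible cubic, the Galois group is A_3 or S_3 according as the discriminant disc(f) = -4a^3 - 27b^2 = -4·(60)^3 - 27·(-44)^2 = -916272 is or is not a square in Q. Here disc(f) = -916272 is not a perfect square in Q, so the Galois group of f over Q is not contained in A_3 and must be all of S_3. The splitting field has degree |S_3| = 6 over Q, so [K : Q] = 6.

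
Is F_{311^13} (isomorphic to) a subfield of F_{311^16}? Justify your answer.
No: F_{311^13} is not a subfield of F_{311^16}

F_{p^m} embeds in F_{p^n} iff m | n. Here 13 ∤ 16 (since 16 = 1·13 + 3 with remainder 3 ≠ 0), so F_{311^13} is not a subfield of F_{311^16}. Equivalently: if it were, the tower law would give 13 = [F_{311^13}:F_311] dividing [F_{311^16}:F_311] = 16, contradiction.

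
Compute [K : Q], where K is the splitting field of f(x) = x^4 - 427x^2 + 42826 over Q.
[K : Q] = 4

Solving the quadratic in x^2: x^2 = (427 ± √(427^2 - 4·42826))/2 = (427 ± √11025)/2 = (427 ± 105)/2, giving x^2 = 161 or x^2 = 266. So f(x) = (x^2 - 161)(x^2 - 266) and the roots of f are ±√161, ±√266. Hence the splitting field is K = Q(√161, √266). Since 161 and 266 are distinct squarefree integers > 1, their product 42826 is not a perfect square, so √266 ∉ Q(√161). By the tower law [K:Q] = [Q(√161,√266):Q(√161)] · [Q(√161):Q] = 2 · 2 = 4.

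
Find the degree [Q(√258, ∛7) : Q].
[Q(√258, ∛7) : Q] = 6

Let L = Q(√258, ∛7). Since Q(√258) ⊂ L and [Q(√258):Q] = 2, the tower law gives 2 | [L:Q]. Likewise Q(∛7) ⊂ L with [Q(∛7):Q] = 3 (because 7 is not a perfect cube), so 3 | [L:Q]. As gcd(2,3) = 1, [L:Q] is divisible by 6. Conversely L is generated over Q by √258 and ∛7, so [L:Q] ≤ 2·3 = 6. Therefore [Q(√258, ∛7) : Q] = 6.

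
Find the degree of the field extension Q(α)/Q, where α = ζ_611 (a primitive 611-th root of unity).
[Q(α):Q] = 552

The minimal polynomial of ζ_611 over Q is the 611-th cyclotomic polynomial Φ_611(x), which is irreducible over Q and has degree φ(611) = 552. Hence [Q(α):Q] = φ(611) = 552.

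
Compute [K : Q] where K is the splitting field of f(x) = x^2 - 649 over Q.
[K : Q] = 2

f(x) = x^2 - 649 factors as (x - √649)(x + √649). The splitting field is K = Q(√649). Since 649 is squarefree and > 1, it is not a perfect square, so x^2 - 649 is irreducible over Q and [Q(√649) : Q] = 2. Hence [K : Q] = 2.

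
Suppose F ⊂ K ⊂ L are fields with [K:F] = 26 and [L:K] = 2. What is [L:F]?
[L:F] = 52

The tower law says that for any tower of field extensions F ⊂ K ⊂ L with finite degrees, [L:F] = [L:K] · [K:F]. Here this gives [L:F] = 2 · 26 = 52.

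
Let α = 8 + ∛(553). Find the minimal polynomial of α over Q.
m_α(x) = x^3 - 24x^2 + 192x - 1065

Set β = α - 8 = ∛(553), so β^3 = 553. Then (α - 8)^3 - 553 = 0, i.e. α is a root of g(x) = (x - 8)^3 - 553 = x^3 - 24x^2 + 192x - 1065. Since g(x) = h(x - 8) where h(x) = x^3 - 553, and h is irreducible over Q (because 553 is not a perfect cube, so h has no rational root, and a monic cubic with no rational root is irreducible), g is also irreducible (irreducibility is preserved under the substitution x → x - 8). Hence m_α(x) = x^3 - 24x^2 + 192x - 1065.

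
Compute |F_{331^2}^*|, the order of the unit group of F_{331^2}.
|F_{331^2}^*| = 109560

F_{331^2} has 331^2 = 109561 elements; its multiplicative group consists of all nonzero elements, so |F_{331^2}^*| = 109561 - 1 = 109560. (It is cyclic since any finite subgroup of the multiplicative group of a field is cyclic.)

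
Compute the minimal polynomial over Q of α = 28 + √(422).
m_α(x) = x^2 - 56x + 362

From α - 28 = √(422), squaring gives (α - 28)^2 = 422, i.e. α^2 - 56α + 784 = 422, so α^2 - 56α + 362 = 0. The discriminant of x^2 - 56x + 362 is (-56)^2 - 4·(362) = 3136 - 1448 = 1688, and 4·(422) is not a perfect square in Q since 422 is squarefree and ≠ 1. Hence x^2 - 56x + 362 is irreducible over Q and is the minimal polynomial of α.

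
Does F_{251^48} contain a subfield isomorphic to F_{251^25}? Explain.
No: F_{251^25} is not a subfield of F_{251^48}

F_{p^m} embeds in F_{p^n} iff m | n. Here 25 ∤ 48 (since 48 = 1·25 + 23 with remainder 23 ≠ 0), so F_{251^25} is not a subfield of F_{251^48}. Equivalently: if it were, the tower law would give 25 = [F_{251^25}:F_251] dividing [F_{251^48}:F_251] = 48, contradiction.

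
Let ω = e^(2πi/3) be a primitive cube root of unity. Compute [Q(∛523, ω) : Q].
[Q(∛523, ω) : Q] = 6

[Q(∛523):Q] = 3 (min poly x^3 - 523, irreducible since 523 is not a perfect cube). [Q(ω):Q] = 2 (min poly x^2 + x + 1). Since Q(∛523) ⊂ R and ω ∉ R, we have ω ∉ Q(∛523), so x^2 + x + 1 remains irreducible over Q(∛523) and [Q(∛523, ω) : Q(∛523)] = 2. By the tower law, [Q(∛523, ω) : Q] = 3 · 2 = 6. (In fact Q(∛523, ω) is the splitting field of x^3 - 523 over Q.)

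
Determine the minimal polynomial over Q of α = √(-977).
m_α(x) = x^2 + 977

α satisfies α^2 + 977 = 0, so x^2 + 977 annihilates α. Since d = -977 is squarefree and ≠ 1, it is not a perfect square in Q, so x^2 + 977 has no rational root and is therefore irreducible over Q (a degree-2 polynomial over a field is irreducible iff it has no root). Hence m_α(x) = x^2 + 977.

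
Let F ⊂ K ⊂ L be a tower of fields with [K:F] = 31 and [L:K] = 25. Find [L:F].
[L:F] = 775

The tower law says that for any tower of field extensions F ⊂ K ⊂ L with finite degrees, [L:F] = [L:K] · [K:F]. Here this gives [L:F] = 25 · 31 = 775.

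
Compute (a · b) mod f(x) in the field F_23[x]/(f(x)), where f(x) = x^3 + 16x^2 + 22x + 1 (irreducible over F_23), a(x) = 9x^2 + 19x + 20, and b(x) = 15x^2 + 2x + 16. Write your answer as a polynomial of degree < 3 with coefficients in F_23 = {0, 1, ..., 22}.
a · b ≡ 15x^2 + 8x + 15 (mod f(x))

Multiply in F_23[x]: a(x)·b(x) = (9x^2 + 19x + 20)·(15x^2 + 2x + 16) = 20x^4 + 4x^3 + 22x^2 + 22x + 21. This has degree ≥ 3, so divide by f(x) over F_23: 20x^4 + 4x^3 + 22x^2 + 22x + 21 = (20x + 6)·(x^3 + 16x^2 + 22x + 1) + (15x^2 + 8x + 15). Hence a·b ≡ 15x^2 + 8x + 15 (mod f). (F_23[x]/(f) is a field with 23^3 = 12167 elements since f is irreducible of degree 3.)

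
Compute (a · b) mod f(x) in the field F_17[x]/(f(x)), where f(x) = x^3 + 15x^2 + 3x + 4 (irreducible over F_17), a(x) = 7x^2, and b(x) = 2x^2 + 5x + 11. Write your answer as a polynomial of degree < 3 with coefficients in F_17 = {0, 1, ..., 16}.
a · b ≡ 8x^2 + 10x + 3 (mod f(x))

Multiply in F_17[x]: a(x)·b(x) = (7x^2)·(2x^2 + 5x + 11) = 14x^4 + x^3 + 9x^2. This has degree ≥ 3, so divide by f(x) over F_17: 14x^4 + x^3 + 9x^2 = (14x + 12)·(x^3 + 15x^2 + 3x + 4) + (8x^2 + 10x + 3). Hence a·b ≡ 8x^2 + 10x + 3 (mod f). (F_17[x]/(f) is a field with 17^3 = 4913 elements since f is irreducible of degree 3.)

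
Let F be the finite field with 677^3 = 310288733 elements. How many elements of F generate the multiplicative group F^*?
There are φ(310288732) = 143209872 primitive elements

F_q^* is cyclic of order q - 1 = 310288732. A cyclic group of order m has exactly φ(m) generators. Here m = 310288732 = 2^2 · 13^2 · 459007, so the number of primitive elements is φ(310288732) = 143209872.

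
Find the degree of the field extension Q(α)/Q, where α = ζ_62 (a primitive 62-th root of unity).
[Q(α):Q] = 30

The minimal polynomial of ζ_62 over Q is the 62-th cyclotomic polynomial Φ_62(x), which is irreducible over Q and has degree φ(62) = 30. Hence [Q(α):Q] = φ(62) = 30.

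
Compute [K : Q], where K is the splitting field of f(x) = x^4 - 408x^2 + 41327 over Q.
[K : Q] = 4

Solving the quadratic in x^2: x^2 = (408 ± √(408^2 - 4·41327))/2 = (408 ± √1156)/2 = (408 ± 34)/2, giving x^2 = 221 or x^2 = 187. So f(x) = (x^2 - 221)(x^2 - 187) and the roots of f are ±√221, ±√187. Hence the splitting field is K = Q(√221, √187). Since 221 and 187 are distinct squarefree integers > 1, their product 41327 is not a perfect square, so √187 ∉ Q(√221). By the tower law [K:Q] = [Q(√221,√187):Q(√221)] · [Q(√221):Q] = 2 · 2 = 4.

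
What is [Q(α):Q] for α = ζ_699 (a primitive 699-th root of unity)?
[Q(α):Q] = 464

The minimal polynomial of ζ_699 over Q is the 699-th cyclotomic polynomial Φ_699(x), which is irreducible over Q and has degree φ(699) = 464. Hence [Q(α):Q] = φ(699) = 464.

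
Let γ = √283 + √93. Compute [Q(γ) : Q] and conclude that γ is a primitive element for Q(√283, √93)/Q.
[Q(γ) : Q] = 4 (equivalently, Q(γ) = Q(√283, √93))

Obviously Q(γ) ⊆ Q(√283, √93), and [Q(√283, √93):Q] = 4 (since 283, 93 are distinct squarefree integers > 1 with 26319 not a perfect square). To show equality we compute the minimal polynomial of γ. From γ = √283 + √93: γ^2 = 283 + 2√(26319) + 93 = 376 + 2√(26319), so γ^2 - 376 = 2√(26319); squaring, (γ^2 - 376)^2 = 4·26319, i.e. γ^4 - 752γ^2 + 141376 - 105276 = 0, i.e. γ^4 - 752γ^2 + 36100 = 0. So γ is a root of x^4 - 752x^2 + 36100. This polynomial is irreducible over Q: it has no rational root (each ±√283 ± √93 is irrational), and any factorization into two quadratics over Q would force √(26319) ∈ Q (pairing opposite roots) or √283, √93 ∈ Q (other pairings), all impossible. Hence [Q(γ):Q] = 4 = [Q(√283, √93):Q], so Q(γ) = Q(√283, √93).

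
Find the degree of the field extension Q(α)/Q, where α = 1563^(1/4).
[Q(α):Q] = 4

α is a root of x^4 - 1563. By Eisenstein's criterion at the prime p = 3 (which divides the constant term 1563 but p^2 = 9 does not, since 1563 is squarefree), x^4 - 1563 is irreducible over Q. Hence [Q(α):Q] = 4.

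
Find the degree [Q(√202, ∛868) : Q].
[Q(√202, ∛868) : Q] = 6

Let L = Q(√202, ∛868). Since Q(√202) ⊂ L and [Q(√202):Q] = 2, the tower law gives 2 | [L:Q]. Likewise Q(∛868) ⊂ L with [Q(∛868):Q] = 3 (because 868 is not a perfect cube), so 3 | [L:Q]. As gcd(2,3) = 1, [L:Q] is divisible by 6. Conversely L is generated over Q by √202 and ∛868, so [L:Q] ≤ 2·3 = 6. Therefore [Q(√202, ∛868) : Q] = 6.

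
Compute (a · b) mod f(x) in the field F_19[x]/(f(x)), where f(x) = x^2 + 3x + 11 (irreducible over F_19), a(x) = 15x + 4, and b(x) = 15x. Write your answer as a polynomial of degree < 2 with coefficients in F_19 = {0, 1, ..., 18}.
a · b ≡ 12x + 14 (mod f(x))

Multiply in F_19[x]: a(x)·b(x) = (15x + 4)·(15x) = 16x^2 + 3x. This has degree ≥ 2, so divide by f(x) over F_19: 16x^2 + 3x = (16)·(x^2 + 3x + 11) + (12x + 14). Hence a·b ≡ 12x + 14 (mod f). (F_19[x]/(f) is a field with 19^2 = 361 elements since f is irreducible of degree 2.)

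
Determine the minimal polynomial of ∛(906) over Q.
m_α(x) = x^3 - 906

α satisfies α^3 = 906, so x^3 - 906 annihilates α. By the rational root test, a rational root p/q (in lowest terms) of x^3 - 906 would satisfy p^3 = 906 q^3, forcing q = 1 and p^3 = 906; but 906 is not a perfect cube, contradiction. A monic cubic over Q with no rational root is irreducible (any nontrivial factorization would include a linear factor). Hence x^3 - 906 is the minimal polynomial of α, and in particular [Q(α):Q] = 3.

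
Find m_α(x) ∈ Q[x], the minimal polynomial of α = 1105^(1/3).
m_α(x) = x^3 - 1105

α satisfies α^3 = 1105, so x^3 - 1105 annihilates α. By the rational root test, a rational root p/q (in lowest terms) of x^3 - 1105 would satisfy p^3 = 1105 q^3, forcing q = 1 and p^3 = 1105; but 1105 is not a perfect cube, contradiction. A monic cubic over Q with no rational root is irreducible (any nontrivial factorization would include a linear factor). Hence x^3 - 1105 is the minimal polynomial of α, and in particular [Q(α):Q] = 3.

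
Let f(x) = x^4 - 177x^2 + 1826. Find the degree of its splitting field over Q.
[K : Q] = 4

Solving the quadratic in x^2: x^2 = (177 ± √(177^2 - 4·1826))/2 = (177 ± √24025)/2 = (177 ± 155)/2, giving x^2 = 11 or x^2 = 166. So f(x) = (x^2 - 11)(x^2 - 166) and the roots of f are ±√11, ±√166. Hence the splitting field is K = Q(√11, √166). Since 11 and 166 are distinct squarefree integers > 1, their product 1826 is not a perfect square, so √166 ∉ Q(√11). By the tower law [K:Q] = [Q(√11,√166):Q(√11)] · [Q(√11):Q] = 2 · 2 = 4.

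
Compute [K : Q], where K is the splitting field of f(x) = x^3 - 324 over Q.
[K : Q] = 6

The roots of x^3 - 324 are ∛324, ω∛324, ω^2∛324 where ω = e^(2πi/3) is a primitive cube root of unity, so K = Q(∛324, ω). Now [Q(∛324):Q] = 3 (since 324 is not a perfect cube, x^3 - 324 is irreducible) and [Q(ω):Q] = 2. Both 2 and 3 divide [K:Q], and [K:Q] ≤ 3·2 = 6, so [K:Q] = 6. (Equivalently: Q(∛324) ⊂ R but ω ∉ R, so [K : Q(∛324)] = 2.)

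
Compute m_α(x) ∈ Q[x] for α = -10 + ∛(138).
m_α(x) = x^3 + 30x^2 + 300x + 862

Set β = α + 10 = ∛(138), so β^3 = 138. Then (α + 10)^3 - 138 = 0, i.e. α is a root of g(x) = (x + 10)^3 - 138 = x^3 + 30x^2 + 300x + 862. Since g(x) = h(x + 10) where h(x) = x^3 - 138, and h is irreducible over Q (because 138 is not a perfect cube, so h has no rational root, and a monic cubic with no rational root is irreducible), g is also irreducible (irreducibility is preserved under the substitution x → x + 10). Hence m_α(x) = x^3 + 30x^2 + 300x + 862.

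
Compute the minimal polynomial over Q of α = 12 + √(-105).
m_α(x) = x^2 - 24x + 249

From α - 12 = √(-105), squaring gives (α - 12)^2 = -105, i.e. α^2 - 24α + 144 = -105, so α^2 - 24α + 249 = 0. The discriminant of x^2 - 24x + 249 is (-24)^2 - 4·(249) = 576 - 996 = -420, and 4·(-105) is not a perfect square in Q since -105 is squarefree and ≠ 1. Hence x^2 - 24x + 249 is irreducible over Q and is the minimal polynomial of α.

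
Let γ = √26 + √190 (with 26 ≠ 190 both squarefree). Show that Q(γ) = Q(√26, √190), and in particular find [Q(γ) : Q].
[Q(γ) : Q] = 4 (equivalently, Q(γ) = Q(√26, √190))

Obviously Q(γ) ⊆ Q(√26, √190), and [Q(√26, √190):Q] = 4 (since 26, 190 are distinct squarefree integers > 1 with 4940 not a perfect square). To show equality we compute the minimal polynomial of γ. From γ = √26 + √190: γ^2 = 26 + 2√(4940) + 190 = 216 + 2√(4940), so γ^2 - 216 = 2√(4940); squaring, (γ^2 - 216)^2 = 4·4940, i.e. γ^4 - 432γ^2 + 46656 - 19760 = 0, i.e. γ^4 - 432γ^2 + 26896 = 0. So γ is a root of x^4 - 432x^2 + 26896. This polynomial is irreducible over Q: it has no rational root (each ±√26 ± √190 is irrational), and any factorization into two quadratics over Q would force √(4940) ∈ Q (pairing opposite roots) or √26, √190 ∈ Q (other pairings), all impossible. Hence [Q(γ):Q] = 4 = [Q(√26, √190):Q], so Q(γ) = Q(√26, √190).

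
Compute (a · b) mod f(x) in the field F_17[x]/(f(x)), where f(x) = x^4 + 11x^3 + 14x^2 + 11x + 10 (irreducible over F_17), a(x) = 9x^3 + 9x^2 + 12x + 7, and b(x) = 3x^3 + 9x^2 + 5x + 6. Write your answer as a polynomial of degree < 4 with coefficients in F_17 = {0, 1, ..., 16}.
a · b ≡ 2x^3 + 10x^2 + 10 (mod f(x))

Multiply in F_17[x]: a(x)·b(x) = (9x^3 + 9x^2 + 12x + 7)·(3x^3 + 9x^2 + 5x + 6) = 10x^6 + 6x^5 + 9x^4 + 7x^3 + 7x^2 + 5x + 8. This has degree ≥ 4, so divide by f(x) over F_17: 10x^6 + 6x^5 + 9x^4 + 7x^3 + 7x^2 + 5x + 8 = (10x^2 + 15x + 10)·(x^4 + 11x^3 + 14x^2 + 11x + 10) + (2x^3 + 10x^2 + 10). Hence a·b ≡ 2x^3 + 10x^2 + 10 (mod f). (F_17[x]/(f) is a field with 17^4 = 83521 elements since f is irreducible of degree 4.)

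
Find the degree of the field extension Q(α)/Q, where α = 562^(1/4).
[Q(α):Q] = 4

α is a root of x^4 - 562. By Eisenstein's criterion at the prime p = 2 (which divides the constant term 562 but p^2 = 4 does not, since 562 is squarefree), x^4 - 562 is irreducible over Q. Hence [Q(α):Q] = 4.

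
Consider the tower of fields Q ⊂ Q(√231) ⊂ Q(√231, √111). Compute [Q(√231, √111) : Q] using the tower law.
[Q(√231, √111) : Q] = 4

[Q(√231):Q] = 2 (min poly x^2 - 231, irreducible since 231 is squarefree > 1). For the top step, suppose √111 ∈ Q(√231), say √111 = c + d√231 with c, d ∈ Q. Squaring: 111 = c^2 + 231d^2 + 2cd√231. Since √231 ∉ Q this forces 2cd = 0. If d = 0 then √111 = c ∈ Q, contradicting 111 squarefree > 1. If c = 0 then 111 = 231d^2, so 231·111 = (231d)^2 is a perfect square in Q — but 231·111 = 25641 is not a perfect square (since 231 and 111 are distinct squarefree integers). Contradiction. Hence √111 ∉ Q(√231), so x^2 - 111 stays irreducible over Q(√231) and [Q(√231, √111) : Q(√231)] = 2. By the tower law, [Q(√231, √111) : Q] = 2 · 2 = 4.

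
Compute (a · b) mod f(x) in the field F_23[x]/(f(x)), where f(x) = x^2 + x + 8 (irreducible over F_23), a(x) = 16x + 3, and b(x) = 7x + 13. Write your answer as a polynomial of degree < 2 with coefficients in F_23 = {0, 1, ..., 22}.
a · b ≡ 2x + 17 (mod f(x))

Multiply in F_23[x]: a(x)·b(x) = (16x + 3)·(7x + 13) = 20x^2 + 22x + 16. This has degree ≥ 2, so divide by f(x) over F_23: 20x^2 + 22x + 16 = (20)·(x^2 + x + 8) + (2x + 17). Hence a·b ≡ 2x + 17 (mod f). (F_23[x]/(f) is a field with 23^2 = 529 elements since f is irreducible of degree 2.)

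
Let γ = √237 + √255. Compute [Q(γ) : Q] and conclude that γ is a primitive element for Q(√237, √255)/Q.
[Q(γ) : Q] = 4 (equivalently, Q(γ) = Q(√237, √255))

Obviously Q(γ) ⊆ Q(√237, √255), and [Q(√237, √255):Q] = 4 (since 237, 255 are distinct squarefree integers > 1 with 60435 not a perfect square). To show equality we compute the minimal polynomial of γ. From γ = √237 + √255: γ^2 = 237 + 2√(60435) + 255 = 492 + 2√(60435), so γ^2 - 492 = 2√(60435); squaring, (γ^2 - 492)^2 = 4·60435, i.e. γ^4 - 984γ^2 + 242064 - 241740 = 0, i.e. γ^4 - 984γ^2 + 324 = 0. So γ is a root of x^4 - 984x^2 + 324. This polynomial is irreducible over Q: it has no rational root (each ±√237 ± √255 is irrational), and any factorization into two quadratics over Q would force √(60435) ∈ Q (pairing opposite roots) or √237, √255 ∈ Q (other pairings), all impossible. Hence [Q(γ):Q] = 4 = [Q(√237, √255):Q], so Q(γ) = Q(√237, √255).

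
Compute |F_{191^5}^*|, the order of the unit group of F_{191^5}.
|F_{191^5}^*| = 254194901950

F_{191^5} has 191^5 = 254194901951 elements; its multiplicative group consists of all nonzero elements, so |F_{191^5}^*| = 254194901951 - 1 = 254194901950. (It is cyclic since any finite subgroup of the multiplicative group of a field is cyclic.)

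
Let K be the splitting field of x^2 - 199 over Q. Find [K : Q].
[K : Q] = 2

f(x) = x^2 - 199 factors as (x - √199)(x + √199). The splitting field is K = Q(√199). Since 199 is squarefree and > 1, it is not a perfect square, so x^2 - 199 is irreducible over Q and [Q(√199) : Q] = 2. Hence [K : Q] = 2.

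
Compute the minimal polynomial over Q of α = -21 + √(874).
m_α(x) = x^2 + 42x - 433

From α + 21 = √(874), squaring gives (α + 21)^2 = 874, i.e. α^2 + 42α + 441 = 874, so α^2 + 42α - 433 = 0. The discriminant of x^2 + 42x - 433 is (42)^2 - 4·(-433) = 1764 + 1732 = 3496, and 4·(874) is not a perfect square in Q since 874 is squarefree and ≠ 1. Hence x^2 + 42x - 433 is irreducible over Q and is the minimal polynomial of α.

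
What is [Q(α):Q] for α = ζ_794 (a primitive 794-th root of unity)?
[Q(α):Q] = 396

The minimal polynomial of ζ_794 over Q is the 794-th cyclotomic polynomial Φ_794(x), which is irreducible over Q and has degree φ(794) = 396. Hence [Q(α):Q] = φ(794) = 396.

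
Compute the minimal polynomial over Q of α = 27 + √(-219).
m_α(x) = x^2 - 54x + 948

From α - 27 = √(-219), squaring gives (α - 27)^2 = -219, i.e. α^2 - 54α + 729 = -219, so α^2 - 54α + 948 = 0. The discriminant of x^2 - 54x + 948 is (-54)^2 - 4·(948) = 2916 - 3792 = -876, and 4·(-219) is not a perfect square in Q since -219 is squarefree and ≠ 1. Hence x^2 - 54x + 948 is irreducible over Q and is the minimal polynomial of α.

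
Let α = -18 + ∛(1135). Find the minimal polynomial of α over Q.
m_α(x) = x^3 + 54x^2 + 972x + 4697

Set β = α + 18 = ∛(1135), so β^3 = 1135. Then (α + 18)^3 - 1135 = 0, i.e. α is a root of g(x) = (x + 18)^3 - 1135 = x^3 + 54x^2 + 972x + 4697. Since g(x) = h(x + 18) where h(x) = x^3 - 1135, and h is irreducible over Q (because 1135 is not a perfect cube, so h has no rational root, and a monic cubic with no rational root is irreducible), g is also irreducible (irreducibility is preserved under the substitution x → x + 18). Hence m_α(x) = x^3 + 54x^2 + 972x + 4697.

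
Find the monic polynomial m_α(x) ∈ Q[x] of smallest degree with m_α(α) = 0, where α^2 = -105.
m_α(x) = x^2 + 105

α satisfies α^2 + 105 = 0, so x^2 + 105 annihilates α. Since d = -105 is squarefree and ≠ 1, it is not a perfect square in Q, so x^2 + 105 has no rational root and is therefore irreducible over Q (a degree-2 polynomial over a field is irreducible iff it has no root). Hence m_α(x) = x^2 + 105.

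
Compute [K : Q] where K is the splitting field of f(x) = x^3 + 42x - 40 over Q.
[K : Q] = 6

By the rational root test, any rational root of the monic integer polynomial f(x) = x^3 + 42x - 40 must be an integer dividing the constant term -40, i.e. one of ±{1, 2, 4, 5, 8, 10, 20, 40}. Evaluating: f(1) = 3, f(-1) = -83, f(2) = 52, f(-2) = -132, f(4) = 192, f(-4) = -272, f(5) = 295, f(-5) = -375, f(8) = 808, f(-8) = -888, f(10) = 1380, f(-10) = -1460, f(20) = 8800, f(-20) = -8880, f(40) = 65640, f(-40) = -65720; none is 0, so f has no rational root and is therefore irreducible over Q (a cubic with no linear factor over a field is irreducible). For an irreducible cubic, the Galois group is A_3 or S_3 according as the discriminant disc(f) = -4a^3 - 27b^2 = -4·(42)^3 - 27·(-40)^2 = -339552 is or is not a square in Q. Here disc(f) = -339552 is not a perfect square in Q, so the Galois group of f over Q is not contained in A_3 and must be all of S_3. The splitting field has degree |S_3| = 6 over Q, so [K : Q] = 6.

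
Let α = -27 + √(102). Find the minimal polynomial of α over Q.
m_α(x) = x^2 + 54x + 627

From α + 27 = √(102), squaring gives (α + 27)^2 = 102, i.e. α^2 + 54α + 729 = 102, so α^2 + 54α + 627 = 0. The discriminant of x^2 + 54x + 627 is (54)^2 - 4·(627) = 2916 - 2508 = 408, and 4·(102) is not a perfect square in Q since 102 is squarefree and ≠ 1. Hence x^2 + 54x + 627 is irreducible over Q and is the minimal polynomial of α.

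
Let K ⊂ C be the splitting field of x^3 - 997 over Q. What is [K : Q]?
[K : Q] = 6

The roots of x^3 - 997 are ∛997, ω∛997, ω^2∛997 where ω = e^(2πi/3) is a primitive cube root of unity, so K = Q(∛997, ω). Now [Q(∛997):Q] = 3 (since 997 is not a perfect cube, x^3 - 997 is irreducible) and [Q(ω):Q] = 2. Both 2 and 3 divide [K:Q], and [K:Q] ≤ 3·2 = 6, so [K:Q] = 6. (Equivalently: Q(∛997) ⊂ R but ω ∉ R, so [K : Q(∛997)] = 2.)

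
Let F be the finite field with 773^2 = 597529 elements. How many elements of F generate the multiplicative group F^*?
There are φ(597528) = 193536 primitive elements

F_q^* is cyclic of order q - 1 = 597528. A cyclic group of order m has exactly φ(m) generators. Here m = 597528 = 2^3 · 3^2 · 43 · 193, so the number of primitive elements is φ(597528) = 193536.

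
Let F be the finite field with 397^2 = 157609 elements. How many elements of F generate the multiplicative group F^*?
There are φ(157608) = 47520 primitive elements

F_q^* is cyclic of order q - 1 = 157608. A cyclic group of order m has exactly φ(m) generators. Here m = 157608 = 2^3 · 3^2 · 11 · 199, so the number of primitive elements is φ(157608) = 47520.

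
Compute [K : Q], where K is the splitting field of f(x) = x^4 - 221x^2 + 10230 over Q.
[K : Q] = 4

Solving the quadratic in x^2: x^2 = (221 ± √(221^2 - 4·10230))/2 = (221 ± √7921)/2 = (221 ± 89)/2, giving x^2 = 66 or x^2 = 155. So f(x) = (x^2 - 66)(x^2 - 155) and the roots of f are ±√66, ±√155. Hence the splitting field is K = Q(√66, √155). Since 66 and 155 are distinct squarefree integers > 1, their product 10230 is not a perfect square, so √155 ∉ Q(√66). By the tower law [K:Q] = [Q(√66,√155):Q(√66)] · [Q(√66):Q] = 2 · 2 = 4.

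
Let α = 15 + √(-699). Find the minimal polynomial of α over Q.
m_α(x) = x^2 - 30x + 924

From α - 15 = √(-699), squaring gives (α - 15)^2 = -699, i.e. α^2 - 30α + 225 = -699, so α^2 - 30α + 924 = 0. The discriminant of x^2 - 30x + 924 is (-30)^2 - 4·(924) = 900 - 3696 = -2796, and 4·(-699) is not a perfect square in Q since -699 is squarefree and ≠ 1. Hence x^2 - 30x + 924 is irreducible over Q and is the minimal polynomial of α.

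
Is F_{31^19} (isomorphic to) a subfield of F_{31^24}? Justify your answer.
No: F_{31^19} is not a subfield of F_{31^24}

F_{p^m} embeds in F_{p^n} iff m | n. Here 19 ∤ 24 (since 24 = 1·19 + 5 with remainder 5 ≠ 0), so F_{31^19} is not a subfield of F_{31^24}. Equivalently: if it were, the tower law would give 19 = [F_{31^19}:F_31] dividing [F_{31^24}:F_31] = 24, contradiction.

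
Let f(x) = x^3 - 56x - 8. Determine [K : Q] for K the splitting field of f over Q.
[K : Q] = 6

By the rational root test, any rational root of the monic integer polynomial f(x) = x^3 - 56x - 8 must be an integer dividing the constant term -8, i.e. one of ±{1, 2, 4, 8}. Evaluating: f(1) = -63, f(-1) = 47, f(2) = -112, f(-2) = 96, f(4) = -168, f(-4) = 152, f(8) = 56, f(-8) = -72; none is 0, so f has no rational root and is therefore irreducible over Q (a cubic with no linear factor over a field is irreducible). For an irreducible cubic, the Galois group is A_3 or S_3 according as the discriminant disc(f) = -4a^3 - 27b^2 = -4·(-56)^3 - 27·(-8)^2 = 700736 is or is not a square in Q. Here disc(f) = 700736 is not a perfect square in Q, so the Galois group of f over Q is not contained in A_3 and must be all of S_3. The splitting field has degree |S_3| = 6 over Q, so [K : Q] = 6.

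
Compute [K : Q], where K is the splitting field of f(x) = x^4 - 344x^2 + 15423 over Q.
[K : Q] = 4

Solving the quadratic in x^2: x^2 = (344 ± √(344^2 - 4·15423))/2 = (344 ± √56644)/2 = (344 ± 238)/2, giving x^2 = 53 or x^2 = 291. So f(x) = (x^2 - 53)(x^2 - 291) and the roots of f are ±√53, ±√291. Hence the splitting field is K = Q(√53, √291). Since 53 and 291 are distinct squarefree integers > 1, their product 15423 is not a perfect square, so √291 ∉ Q(√53). By the tower law [K:Q] = [Q(√53,√291):Q(√53)] · [Q(√53):Q] = 2 · 2 = 4.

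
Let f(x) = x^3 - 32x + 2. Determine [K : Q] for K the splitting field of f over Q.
[K : Q] = 6

By the rational root test, any rational root of the monic integer polynomial f(x) = x^3 - 32x + 2 must be an integer dividing the constant term 2, i.e. one of ±{1, 2}. Evaluating: f(1) = -29, f(-1) = 33, f(2) = -54, f(-2) = 58; none is 0, so f has no rational root and is therefore irreducible over Q (a cubic with no linear factor over a field is irreducible). For an irreducible cubic, the Galois group is A_3 or S_3 according as the discriminant disc(f) = -4a^3 - 27b^2 = -4·(-32)^3 - 27·(2)^2 = 130964 is or is not a square in Q. Here disc(f) = 130964 is not a perfect square in Q, so the Galois group of f over Q is not contained in A_3 and must be all of S_3. The splitting field has degree |S_3| = 6 over Q, so [K : Q] = 6.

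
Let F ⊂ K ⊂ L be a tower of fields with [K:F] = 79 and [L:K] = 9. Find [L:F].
[L:F] = 711

The tower law says that for any tower of field extensions F ⊂ K ⊂ L with finite degrees, [L:F] = [L:K] · [K:F]. Here this gives [L:F] = 9 · 79 = 711.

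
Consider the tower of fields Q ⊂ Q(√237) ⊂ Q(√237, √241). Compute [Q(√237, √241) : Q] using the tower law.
[Q(√237, √241) : Q] = 4

[Q(√237):Q] = 2 (min poly x^2 - 237, irreducible since 237 is squarefree > 1). For the top step, suppose √241 ∈ Q(√237), say √241 = c + d√237 with c, d ∈ Q. Squaring: 241 = c^2 + 237d^2 + 2cd√237. Since √237 ∉ Q this forces 2cd = 0. If d = 0 then √241 = c ∈ Q, contradicting 241 squarefree > 1. If c = 0 then 241 = 237d^2, so 237·241 = (237d)^2 is a perfect square in Q — but 237·241 = 57117 is not a perfect square (since 237 and 241 are distinct squarefree integers). Contradiction. Hence √241 ∉ Q(√237), so x^2 - 241 stays irreducible over Q(√237) and [Q(√237, √241) : Q(√237)] = 2. By the tower law, [Q(√237, √241) : Q] = 2 · 2 = 4.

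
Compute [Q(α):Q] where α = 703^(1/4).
[Q(α):Q] = 4

α is a root of x^4 - 703. By Eisenstein's criterion at the prime p = 19 (which divides the constant term 703 but p^2 = 361 does not, since 703 is squarefree), x^4 - 703 is irreducible over Q. Hence [Q(α):Q] = 4.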